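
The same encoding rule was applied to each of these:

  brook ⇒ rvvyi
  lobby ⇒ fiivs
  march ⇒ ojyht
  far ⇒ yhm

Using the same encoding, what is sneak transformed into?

The word is reversed, then every letter is shifted forward by 7.
On sneak: reverse → kaens; then shift: k+7=r, a+7=h, e+7=l, n+7=u, s+7=z.

rhluz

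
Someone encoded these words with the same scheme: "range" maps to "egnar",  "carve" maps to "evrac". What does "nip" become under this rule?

pin

The output letters match the input read backwards: range reversed is egnar. It's just the letters in reverse order.
Applying it to nip: reverse → pin.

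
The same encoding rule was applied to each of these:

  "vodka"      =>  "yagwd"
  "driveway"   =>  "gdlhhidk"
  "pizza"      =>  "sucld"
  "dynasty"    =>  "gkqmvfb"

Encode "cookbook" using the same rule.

farwearw

Shifts by position in vodka: pos 0: v→y (+3), pos 1: o→a (+12), pos 2: d→g (+3), pos 3: k→w (+12) — repeating every 2. The shifts repeat in a cycle of length 2: positions 0,1,… shift by +3, +12, then the pattern repeats.
Applying it to cookbook: c+3=f, o+12=a, o+3=r, k+12=w, b+3=e, o+12=a, o+3=r, k+12=w.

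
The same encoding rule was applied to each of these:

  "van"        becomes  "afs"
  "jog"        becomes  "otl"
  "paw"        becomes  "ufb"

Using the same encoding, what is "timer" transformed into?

It's a constant shift of +5 (ROT5).
Applying it to timer: t+5=y, i+5=n, m+5=r, e+5=j, r+5=w.

ynrjw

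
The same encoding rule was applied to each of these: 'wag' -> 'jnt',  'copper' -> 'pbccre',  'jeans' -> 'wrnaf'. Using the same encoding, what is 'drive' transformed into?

qevir

Each letter is shifted forward by 13 in the alphabet (a Caesar shift of +13).
Applying it to drive: d+13=q, r+13=e, i+13=v, v+13=i, e+13=r.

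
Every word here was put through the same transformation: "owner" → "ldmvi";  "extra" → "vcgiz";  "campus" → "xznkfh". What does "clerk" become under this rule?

xovip

Letters are reflected about the middle of the alphabet (position → 25−position): Atbash.
For clerk: c↔x, l↔o, e↔v, r↔i, k↔p.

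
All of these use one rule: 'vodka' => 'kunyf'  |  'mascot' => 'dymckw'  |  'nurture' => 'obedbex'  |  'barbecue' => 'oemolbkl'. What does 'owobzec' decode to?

supreme

The output letters match the input read backwards, each shifted +10: vodka reversed is akdov. Read the word backwards and shift each letter +10.
Decoding owobzec: shift back: o−10=e, w−10=m, o−10=e, b−10=r, z−10=p, e−10=u, c−10=s → emerpus; then reverse → supreme.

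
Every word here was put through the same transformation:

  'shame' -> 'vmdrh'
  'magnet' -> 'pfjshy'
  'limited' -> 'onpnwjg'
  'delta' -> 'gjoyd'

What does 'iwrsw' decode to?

front

A repeating key of period 2 is used — shifts +3, +5 over and over.
Decoding iwrsw: i−3=f, w−5=r, r−3=o, s−5=n, w−3=t.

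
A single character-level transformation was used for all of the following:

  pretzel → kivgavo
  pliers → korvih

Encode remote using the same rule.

Each pair mirrors across the alphabet (p↔k, r↔i, e↔v): positions sum to 25. Letters are reflected about the middle of the alphabet (position → 25−position): Atbash.
Applying it to remote: r↔i, e↔v, m↔n, o↔l, t↔g, e↔v.

ivnlgv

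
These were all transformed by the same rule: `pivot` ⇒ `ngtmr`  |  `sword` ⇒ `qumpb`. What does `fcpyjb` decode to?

It's a constant shift of +24 (ROT24).
Undoing it on fcpyjb: f−24=h, c−24=e, p−24=r, y−24=a, j−24=l, b−24=d.

herald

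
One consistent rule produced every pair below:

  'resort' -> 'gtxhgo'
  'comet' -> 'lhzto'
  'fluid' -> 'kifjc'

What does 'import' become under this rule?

jzyhgo

Each letter's alphabet position (a=0..z=25) is mapped through 17·x+3 mod 26 — an affine cipher.
Applying it to import: i(8)→17·8+3≡9=j; m(12)→17·12+3≡25=z; p(15)→17·15+3≡24=y; o(14)→17·14+3≡7=h; r(17)→17·17+3≡6=g; t(19)→17·19+3≡14=o (all mod 26).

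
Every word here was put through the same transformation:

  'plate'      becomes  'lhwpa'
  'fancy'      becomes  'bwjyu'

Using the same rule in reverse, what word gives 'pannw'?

terra

Compare letters: p→l is +22, l→h is +22, a→w is +22 — a constant shift. Each letter is shifted forward by 22 in the alphabet (a Caesar shift of +22).
Reversing it on pannw: p−22=t, a−22=e, n−22=r, n−22=r, w−22=a.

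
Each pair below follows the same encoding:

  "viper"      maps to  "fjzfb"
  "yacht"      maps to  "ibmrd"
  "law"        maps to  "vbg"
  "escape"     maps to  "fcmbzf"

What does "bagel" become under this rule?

lbqfv

The shift depends on letter class: consonant v→f is +10, but vowel i→j is +1. The rule splits by letter class: vowels +1, consonants +10.
Applying it to bagel: b(cons)+10=l, a(vowel)+1=b, g(cons)+10=q, e(vowel)+1=f, l(cons)+10=v.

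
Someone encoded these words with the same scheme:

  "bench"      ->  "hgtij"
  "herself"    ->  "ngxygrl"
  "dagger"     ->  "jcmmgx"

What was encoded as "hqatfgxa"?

boundary

The shifts repeat in a cycle of length 3: positions 0,1,… shift by +6, +2, +6, then the pattern repeats.
Decoding hqatfgxa: h−6=b, q−2=o, a−6=u, t−6=n, f−2=d, g−6=a, x−6=r, a−2=y.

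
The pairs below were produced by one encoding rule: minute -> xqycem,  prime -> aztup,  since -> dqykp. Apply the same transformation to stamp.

dblua

Shifts by position in minute: pos 0: m→x (+11), pos 1: i→q (+8), pos 2: n→y (+11), pos 3: u→c (+8) — repeating every 2. A repeating key of period 2 is used — shifts +11, +8 over and over.
Applying it to stamp: s+11=d, t+8=b, a+11=l, m+8=u, p+11=a.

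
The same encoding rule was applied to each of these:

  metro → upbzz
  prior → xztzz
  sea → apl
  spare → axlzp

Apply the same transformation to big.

jto

The shift depends on letter class: consonant m→u is +8, but vowel e→p is +11. Vowels shift forward by 11 and consonants shift forward by 8.
On big: b(cons)+8=j, i(vowel)+11=t, g(cons)+8=o.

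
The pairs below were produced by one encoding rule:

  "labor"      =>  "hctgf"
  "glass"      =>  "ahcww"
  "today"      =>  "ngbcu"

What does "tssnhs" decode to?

l(11)→h(7) and a(0)→c(2) fit y≡17x+2 (mod 26); the inverse of 17 mod 26 is 23. Treating letters as 0–25, the rule is x ↦ 17x + 2 (mod 26).
Reversing it on tssnhs: t(19)→23·(19−2)≡1=b; s(18)→23·(18−2)≡4=e; s(18)→23·(18−2)≡4=e; n(13)→23·(13−2)≡19=t; h(7)→23·(7−2)≡11=l; s(18)→23·(18−2)≡4=e (all mod 26).

beetle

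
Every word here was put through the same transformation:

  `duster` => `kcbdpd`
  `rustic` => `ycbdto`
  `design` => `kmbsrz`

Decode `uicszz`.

In duster: d→k is +7, u→c is +8, s→b is +9, t→d is +10 — the shift increases by 1 each position. The shift increases by 1 at each position, starting from +7: 7, 8, 9, ….
Decoding uicszz: u−7=n, i−8=a, c−9=t, s−10=i, z−11=o, z−12=n.

nation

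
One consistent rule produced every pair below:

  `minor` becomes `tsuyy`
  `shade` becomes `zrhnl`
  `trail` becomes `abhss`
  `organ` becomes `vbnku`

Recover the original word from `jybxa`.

Shifts by position in minor: pos 0: m→t (+7), pos 1: i→s (+10), pos 2: n→u (+7), pos 3: o→y (+10) — repeating every 2. A repeating key of period 2 is used — shifts +7, +10 over and over.
Reversing it on jybxa: j−7=c, y−10=o, b−7=u, x−10=n, a−7=t.

count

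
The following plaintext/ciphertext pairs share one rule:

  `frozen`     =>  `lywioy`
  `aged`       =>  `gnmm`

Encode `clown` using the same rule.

iswfx

In frozen: f→l is +6, r→y is +7, o→w is +8, z→i is +9 — the shift increases by 1 each position. Letter i (0-indexed) is shifted by i+6, so successive shifts are 6, 7, 8, ….
For clown: c+6=i, l+7=s, o+8=w, w+9=f, n+10=x.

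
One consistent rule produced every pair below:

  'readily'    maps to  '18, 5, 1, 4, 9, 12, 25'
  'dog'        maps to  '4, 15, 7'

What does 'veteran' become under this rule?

22, 5, 20, 5, 18, 1, 14

Letters become their 1-indexed alphabet positions: a=1 … z=26.
On veteran: v=22→22, e=5→5, t=20→20, e=5→5, r=18→18, a=1→1, n=14→14.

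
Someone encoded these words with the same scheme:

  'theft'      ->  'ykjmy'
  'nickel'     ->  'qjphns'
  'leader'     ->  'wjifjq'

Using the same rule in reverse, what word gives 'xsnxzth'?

Read the word backwards and shift each letter +5.
Reversing it on xsnxzth: shift back: x−5=s, s−5=n, n−5=i, x−5=s, z−5=u, t−5=o, h−5=c → snisuoc; then reverse → cousins.

cousins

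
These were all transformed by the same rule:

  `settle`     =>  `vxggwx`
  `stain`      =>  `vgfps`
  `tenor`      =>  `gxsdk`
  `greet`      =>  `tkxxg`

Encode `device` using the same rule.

mxcpbx

Treating letters as 0–25, the rule is x ↦ 11x + 5 (mod 26).
For device: d(3)→11·3+5≡12=m; e(4)→11·4+5≡23=x; v(21)→11·21+5≡2=c; i(8)→11·8+5≡15=p; c(2)→11·2+5≡1=b; e(4)→11·4+5≡23=x (all mod 26).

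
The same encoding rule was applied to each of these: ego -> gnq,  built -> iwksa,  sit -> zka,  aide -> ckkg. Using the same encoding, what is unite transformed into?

The rule splits by letter class: vowels +2, consonants +7.
On unite: u(vowel)+2=w, n(cons)+7=u, i(vowel)+2=k, t(cons)+7=a, e(vowel)+2=g.

wukag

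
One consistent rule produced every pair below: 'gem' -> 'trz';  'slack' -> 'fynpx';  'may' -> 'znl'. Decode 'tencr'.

grape

Compare letters: g→t is +13, e→r is +13, m→z is +13 — a constant shift. Every letter moves 13 places later in the alphabet, wrapping around z→a.
Undoing it on tencr: t−13=g, e−13=r, n−13=a, c−13=p, r−13=e.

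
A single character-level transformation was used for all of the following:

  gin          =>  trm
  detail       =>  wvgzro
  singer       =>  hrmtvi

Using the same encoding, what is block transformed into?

yolxp

Each pair mirrors across the alphabet (g↔t, i↔r, n↔m): positions sum to 25. Each letter is replaced by its mirror in the alphabet: a↔z, b↔y, c↔x, and so on (the Atbash cipher).
On block: b↔y, l↔o, o↔l, c↔x, k↔p.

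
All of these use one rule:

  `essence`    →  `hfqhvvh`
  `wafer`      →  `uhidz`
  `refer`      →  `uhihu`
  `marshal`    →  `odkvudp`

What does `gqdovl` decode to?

Two steps: reverse the string, then apply a Caesar shift of +3.
Undoing it on gqdovl: shift back: g−3=d, q−3=n, d−3=a, o−3=l, v−3=s, l−3=i → dnalsi; then reverse → island.

island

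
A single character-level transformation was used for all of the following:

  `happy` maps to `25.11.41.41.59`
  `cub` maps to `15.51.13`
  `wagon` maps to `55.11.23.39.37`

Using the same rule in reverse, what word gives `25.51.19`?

hue

The formula is n = 2×(alphabet index, a=1) + 9.
Reversing it on 25.51.19: 25→(25−9)÷2=8=h, 51→(51−9)÷2=21=u, 19→(19−9)÷2=5=e.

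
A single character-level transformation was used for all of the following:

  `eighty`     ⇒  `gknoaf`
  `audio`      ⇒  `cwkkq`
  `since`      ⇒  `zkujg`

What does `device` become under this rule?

kgckjg

Two shifts are in play — +2 for a/e/i/o/u, +7 for every other letter.
Applying it to device: d(cons)+7=k, e(vowel)+2=g, v(cons)+7=c, i(vowel)+2=k, c(cons)+7=j, e(vowel)+2=g.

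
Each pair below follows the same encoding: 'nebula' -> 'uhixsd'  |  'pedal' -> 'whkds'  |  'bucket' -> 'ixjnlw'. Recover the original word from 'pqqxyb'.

injury

A repeating key of period 2 is used — shifts +7, +3 over and over.
Undoing it on pqqxyb: p−7=i, q−3=n, q−7=j, x−3=u, y−7=r, b−3=y.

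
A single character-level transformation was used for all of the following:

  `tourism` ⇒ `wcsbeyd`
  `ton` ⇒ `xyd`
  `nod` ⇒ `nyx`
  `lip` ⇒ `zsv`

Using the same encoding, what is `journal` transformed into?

The output letters match the input read backwards, each shifted +10: tourism reversed is msiruot. Read the word backwards and shift each letter +10.
On journal: reverse → lanruoj; then shift: l+10=v, a+10=k, n+10=x, r+10=b, u+10=e, o+10=y, j+10=t.

vkxbeyt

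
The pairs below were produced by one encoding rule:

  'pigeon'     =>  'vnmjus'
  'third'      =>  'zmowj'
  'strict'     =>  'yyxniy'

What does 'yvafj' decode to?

It's a Vigenère-style cipher with numeric key [6,5]: position i shifts by key[i mod 2].
Undoing it on yvafj: y−6=s, v−5=q, a−6=u, f−5=a, j−6=d.

squad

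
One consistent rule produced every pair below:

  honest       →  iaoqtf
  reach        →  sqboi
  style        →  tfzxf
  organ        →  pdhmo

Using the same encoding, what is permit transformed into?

qqsyjf

A repeating key of period 2 is used — shifts +1, +12 over and over.
On permit: p+1=q, e+12=q, r+1=s, m+12=y, i+1=j, t+12=f.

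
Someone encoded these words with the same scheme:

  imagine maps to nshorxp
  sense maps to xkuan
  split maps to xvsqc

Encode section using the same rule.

xkjbryy

In imagine: i→n is +5, m→s is +6, a→h is +7, g→o is +8 — the shift increases by 1 each position. The shift increases by 1 at each position, starting from +5: 5, 6, 7, ….
Applying it to section: s+5=x, e+6=k, c+7=j, t+8=b, i+9=r, o+10=y, n+11=y.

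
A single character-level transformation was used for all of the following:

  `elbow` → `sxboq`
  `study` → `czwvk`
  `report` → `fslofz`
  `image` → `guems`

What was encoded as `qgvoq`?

widow

Treating letters as 0–25, the rule is x ↦ 23x + 4 (mod 26).
Undoing it on qgvoq: q(16)→17·(16−4)≡22=w; g(6)→17·(6−4)≡8=i; v(21)→17·(21−4)≡3=d; o(14)→17·(14−4)≡14=o; q(16)→17·(16−4)≡22=w (all mod 26).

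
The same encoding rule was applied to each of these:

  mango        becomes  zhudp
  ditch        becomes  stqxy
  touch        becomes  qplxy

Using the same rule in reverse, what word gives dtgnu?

m(12)→z(25) and a(0)→h(7) fit y≡21x+7 (mod 26); the inverse of 21 mod 26 is 5. Treating letters as 0–25, the rule is x ↦ 21x + 7 (mod 26).
Decoding dtgnu: d(3)→5·(3−7)≡6=g; t(19)→5·(19−7)≡8=i; g(6)→5·(6−7)≡21=v; n(13)→5·(13−7)≡4=e; u(20)→5·(20−7)≡13=n (all mod 26).

given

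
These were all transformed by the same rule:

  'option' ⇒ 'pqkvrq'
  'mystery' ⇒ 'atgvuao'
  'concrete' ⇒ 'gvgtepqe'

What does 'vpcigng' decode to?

elegant

The output letters match the input read backwards, each shifted +2: option reversed is noitpo. Two steps: reverse the string, then apply a Caesar shift of +2.
Decoding vpcigng: shift back: v−2=t, p−2=n, c−2=a, i−2=g, g−2=e, n−2=l, g−2=e → tnagele; then reverse → elegant.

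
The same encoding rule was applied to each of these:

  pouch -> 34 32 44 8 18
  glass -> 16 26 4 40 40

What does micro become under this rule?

p(#16)→34 and o(#15)→32: differences scale by 2, so n = 2·pos + 2. The formula is n = 2×(alphabet index, a=1) + 2.
On micro: m=13→28, i=9→20, c=3→8, r=18→38, o=15→32.

28 20 8 38 32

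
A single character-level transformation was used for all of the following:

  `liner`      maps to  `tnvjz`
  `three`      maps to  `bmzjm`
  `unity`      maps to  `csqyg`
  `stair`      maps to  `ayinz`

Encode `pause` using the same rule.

Shifts by position in liner: pos 0: l→t (+8), pos 1: i→n (+5), pos 2: n→v (+8), pos 3: e→j (+5) — repeating every 2. The shifts repeat in a cycle of length 2: positions 0,1,… shift by +8, +5, then the pattern repeats.
For pause: p+8=x, a+5=f, u+8=c, s+5=x, e+8=m.

xfcxm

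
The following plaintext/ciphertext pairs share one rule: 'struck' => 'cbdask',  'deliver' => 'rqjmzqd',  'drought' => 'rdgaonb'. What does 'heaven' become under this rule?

nquzqh

s(18)→c(2) and t(19)→b(1) fit y≡25x+20 (mod 26); the inverse of 25 mod 26 is 25. Treating letters as 0–25, the rule is x ↦ 25x + 20 (mod 26).
For heaven: h(7)→25·7+20≡13=n; e(4)→25·4+20≡16=q; a(0)→25·0+20≡20=u; v(21)→25·21+20≡25=z; e(4)→25·4+20≡16=q; n(13)→25·13+20≡7=h (all mod 26).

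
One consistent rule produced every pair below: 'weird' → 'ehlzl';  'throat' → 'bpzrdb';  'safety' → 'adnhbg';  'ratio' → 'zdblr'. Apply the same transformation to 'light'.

tlopb

The shift depends on letter class: consonant w→e is +8, but vowel e→h is +3. Vowels shift forward by 3 and consonants shift forward by 8.
For light: l(cons)+8=t, i(vowel)+3=l, g(cons)+8=o, h(cons)+8=p, t(cons)+8=b.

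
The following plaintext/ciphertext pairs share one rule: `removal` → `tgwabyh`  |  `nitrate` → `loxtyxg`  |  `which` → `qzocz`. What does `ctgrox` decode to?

r(17)→t(19) and e(4)→g(6) fit y≡15x+24 (mod 26); the inverse of 15 mod 26 is 7. Each letter's alphabet position (a=0..z=25) is mapped through 15·x+24 mod 26 — an affine cipher.
Undoing it on ctgrox: c(2)→7·(2−24)≡2=c; t(19)→7·(19−24)≡17=r; g(6)→7·(6−24)≡4=e; r(17)→7·(17−24)≡3=d; o(14)→7·(14−24)≡8=i; x(23)→7·(23−24)≡19=t (all mod 26).

credit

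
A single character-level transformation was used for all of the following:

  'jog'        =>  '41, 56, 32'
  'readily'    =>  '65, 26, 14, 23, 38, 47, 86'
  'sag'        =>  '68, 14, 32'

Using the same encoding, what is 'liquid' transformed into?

47, 38, 62, 74, 38, 23

The formula is n = 3×(alphabet index, a=1) + 11.
For liquid: l=12→47, i=9→38, q=17→62, u=21→74, i=9→38, d=4→23.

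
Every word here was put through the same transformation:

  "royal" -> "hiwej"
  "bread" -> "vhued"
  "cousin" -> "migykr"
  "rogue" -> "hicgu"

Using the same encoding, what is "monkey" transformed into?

airsuw

r(17)→h(7) and o(14)→i(8) fit y≡17x+4 (mod 26); the inverse of 17 mod 26 is 23. Treating letters as 0–25, the rule is x ↦ 17x + 4 (mod 26).
On monkey: m(12)→17·12+4≡0=a; o(14)→17·14+4≡8=i; n(13)→17·13+4≡17=r; k(10)→17·10+4≡18=s; e(4)→17·4+4≡20=u; y(24)→17·24+4≡22=w (all mod 26).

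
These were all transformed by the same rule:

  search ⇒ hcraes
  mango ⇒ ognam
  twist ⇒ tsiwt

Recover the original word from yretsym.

The output letters match the input read backwards: search reversed is hcraes. The word is simply reversed.
Decoding yretsym: then reverse → mystery.

mystery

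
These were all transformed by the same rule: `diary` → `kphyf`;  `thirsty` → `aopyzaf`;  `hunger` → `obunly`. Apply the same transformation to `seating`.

zlhapun

Compare letters: d→k is +7, i→p is +7, a→h is +7 — a constant shift. Every letter moves 7 places later in the alphabet, wrapping around z→a.
Applying it to seating: s+7=z, e+7=l, a+7=h, t+7=a, i+7=p, n+7=u, g+7=n.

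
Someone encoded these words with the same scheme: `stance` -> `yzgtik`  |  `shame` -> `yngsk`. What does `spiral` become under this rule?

yvoxgr

This is a Caesar cipher with shift 6.
On spiral: s+6=y, p+6=v, i+6=o, r+6=x, a+6=g, l+6=r.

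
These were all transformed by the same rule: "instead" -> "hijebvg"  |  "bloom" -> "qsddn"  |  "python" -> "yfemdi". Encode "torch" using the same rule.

i(8)→h(7) and n(13)→i(8) fit y≡21x+21 (mod 26); the inverse of 21 mod 26 is 5. This is an affine cipher: with a=0,…,z=25, each position x becomes (21x+21) mod 26.
On torch: t(19)→21·19+21≡4=e; o(14)→21·14+21≡3=d; r(17)→21·17+21≡14=o; c(2)→21·2+21≡11=l; h(7)→21·7+21≡12=m (all mod 26).

edolm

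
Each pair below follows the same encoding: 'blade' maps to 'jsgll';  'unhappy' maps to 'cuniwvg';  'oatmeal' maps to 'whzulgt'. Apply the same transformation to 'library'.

tphzhxg

Shifts by position in blade: pos 0: b→j (+8), pos 1: l→s (+7), pos 2: a→g (+6), pos 3: d→l (+8), pos 4: e→l (+7) — repeating every 3. The shifts repeat in a cycle of length 3: positions 0,1,… shift by +8, +7, +6, then the pattern repeats.
Applying it to library: l+8=t, i+7=p, b+6=h, r+8=z, a+7=h, r+6=x, y+8=g.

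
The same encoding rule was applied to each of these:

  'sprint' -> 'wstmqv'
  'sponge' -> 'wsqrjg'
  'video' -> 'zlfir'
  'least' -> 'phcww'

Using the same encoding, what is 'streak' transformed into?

wwtidm

Shifts by position in sprint: pos 0: s→w (+4), pos 1: p→s (+3), pos 2: r→t (+2), pos 3: i→m (+4), pos 4: n→q (+3), pos 5: t→v (+2) — repeating every 3. A repeating key of period 3 is used — shifts +4, +3, +2 over and over.
For streak: s+4=w, t+3=w, r+2=t, e+4=i, a+3=d, k+2=m.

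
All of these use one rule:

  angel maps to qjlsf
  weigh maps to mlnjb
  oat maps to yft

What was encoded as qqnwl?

grill

Read the word backwards and shift each letter +5.
Decoding qqnwl: shift back: q−5=l, q−5=l, n−5=i, w−5=r, l−5=g → llirg; then reverse → grill.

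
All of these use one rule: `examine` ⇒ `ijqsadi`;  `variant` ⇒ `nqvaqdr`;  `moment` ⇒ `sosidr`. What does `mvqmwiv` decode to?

e(4)→i(8) and x(23)→j(9) fit y≡11x+16 (mod 26); the inverse of 11 mod 26 is 19. Each letter's alphabet position (a=0..z=25) is mapped through 11·x+16 mod 26 — an affine cipher.
Reversing it on mvqmwiv: m(12)→19·(12−16)≡2=c; v(21)→19·(21−16)≡17=r; q(16)→19·(16−16)≡0=a; m(12)→19·(12−16)≡2=c; w(22)→19·(22−16)≡10=k; i(8)→19·(8−16)≡4=e; v(21)→19·(21−16)≡17=r (all mod 26).

cracker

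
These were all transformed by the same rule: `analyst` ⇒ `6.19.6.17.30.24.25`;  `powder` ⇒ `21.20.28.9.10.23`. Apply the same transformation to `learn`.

a is letter #1 and maps to 6: an offset of 5. The number is (letter's place in the alphabet, a=1) + 5.
On learn: l=12→17, e=5→10, a=1→6, r=18→23, n=14→19.

17.10.6.23.19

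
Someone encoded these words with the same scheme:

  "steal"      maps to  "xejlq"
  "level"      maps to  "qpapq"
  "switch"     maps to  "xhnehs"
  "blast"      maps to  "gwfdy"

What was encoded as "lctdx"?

gross

Shifts by position in steal: pos 0: s→x (+5), pos 1: t→e (+11), pos 2: e→j (+5), pos 3: a→l (+11) — repeating every 2. It's a Vigenère-style cipher with numeric key [5,11]: position i shifts by key[i mod 2].
Decoding lctdx: l−5=g, c−11=r, t−5=o, d−11=s, x−5=s.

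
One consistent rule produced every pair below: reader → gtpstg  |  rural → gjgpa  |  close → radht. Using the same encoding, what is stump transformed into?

hijbe

Compare letters: r→g is +15, e→t is +15, a→p is +15 — a constant shift. Each letter is shifted forward by 15 in the alphabet (a Caesar shift of +15).
For stump: s+15=h, t+15=i, u+15=j, m+15=b, p+15=e.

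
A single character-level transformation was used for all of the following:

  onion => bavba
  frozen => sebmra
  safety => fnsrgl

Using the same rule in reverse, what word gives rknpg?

Compare letters: o→b is +13, n→a is +13, i→v is +13 — a constant shift. Each letter is shifted forward by 13 in the alphabet (a Caesar shift of +13).
Reversing it on rknpg: r−13=e, k−13=x, n−13=a, p−13=c, g−13=t.

exact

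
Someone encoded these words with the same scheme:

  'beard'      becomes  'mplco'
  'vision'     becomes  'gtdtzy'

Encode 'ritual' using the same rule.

Compare letters: b→m is +11, e→p is +11, a→l is +11 — a constant shift. Every letter moves 11 places later in the alphabet, wrapping around z→a.
For ritual: r+11=c, i+11=t, t+11=e, u+11=f, a+11=l, l+11=w.

cteflw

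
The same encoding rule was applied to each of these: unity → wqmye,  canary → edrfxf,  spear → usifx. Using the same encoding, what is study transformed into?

Each letter shifts forward by (position + 2), i.e. 2, 3, 4, … — the shift grows by one for each successive letter.
On study: s+2=u, t+3=w, u+4=y, d+5=i, y+6=e.

uwyie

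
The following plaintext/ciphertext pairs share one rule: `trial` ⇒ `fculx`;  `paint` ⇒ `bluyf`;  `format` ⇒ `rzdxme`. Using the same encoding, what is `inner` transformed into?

uyzpd

The shifts repeat in a cycle of length 2: positions 0,1,… shift by +12, +11, then the pattern repeats.
For inner: i+12=u, n+11=y, n+12=z, e+11=p, r+12=d.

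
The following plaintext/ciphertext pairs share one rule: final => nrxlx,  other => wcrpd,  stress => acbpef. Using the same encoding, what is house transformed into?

Each letter shifts forward by (position + 8), i.e. 8, 9, 10, … — the shift grows by one for each successive letter.
On house: h+8=p, o+9=x, u+10=e, s+11=d, e+12=q.

pxedq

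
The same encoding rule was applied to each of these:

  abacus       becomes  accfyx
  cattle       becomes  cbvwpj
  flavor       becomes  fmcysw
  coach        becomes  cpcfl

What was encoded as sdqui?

In abacus: a→a is +0, b→c is +1, a→c is +2, c→f is +3 — the shift increases by 1 each position. The shift increases by 1 at each position, starting from +0: 0, 1, 2, ….
Reversing it on sdqui: s−0=s, d−1=c, q−2=o, u−3=r, i−4=e.

score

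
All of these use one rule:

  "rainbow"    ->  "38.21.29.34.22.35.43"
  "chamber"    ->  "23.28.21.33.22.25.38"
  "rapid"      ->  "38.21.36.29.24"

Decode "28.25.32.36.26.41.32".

helpful

Each letter is replaced by its alphabet position (a=1..z=26) + 20.
Decoding 28.25.32.36.26.41.32: 28→(28−20)÷1=8=h, 25→(25−20)÷1=5=e, 32→(32−20)÷1=12=l, 36→(36−20)÷1=16=p, 26→(26−20)÷1=6=f, 41→(41−20)÷1=21=u, 32→(32−20)÷1=12=l.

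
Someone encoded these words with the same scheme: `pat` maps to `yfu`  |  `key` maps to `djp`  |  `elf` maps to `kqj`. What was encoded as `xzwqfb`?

walrus

The output letters match the input read backwards, each shifted +5: pat reversed is tap. Read the word backwards and shift each letter +5.
Decoding xzwqfb: shift back: x−5=s, z−5=u, w−5=r, q−5=l, f−5=a, b−5=w → surlaw; then reverse → walrus.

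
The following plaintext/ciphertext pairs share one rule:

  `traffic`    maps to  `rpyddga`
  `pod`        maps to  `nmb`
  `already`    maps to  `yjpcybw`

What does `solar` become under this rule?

Compare letters: t→r is +24, r→p is +24, a→y is +24 — a constant shift. This is a Caesar cipher with shift 24.
Applying it to solar: s+24=q, o+24=m, l+24=j, a+24=y, r+24=p.

qmjyp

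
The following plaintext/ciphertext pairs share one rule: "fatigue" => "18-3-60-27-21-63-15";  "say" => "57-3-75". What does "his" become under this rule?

f(#6)→18 and a(#1)→3: differences scale by 3, so n = 3·pos + 0. The formula is n = 3×(alphabet index, a=1).
On his: h=8→24, i=9→27, s=19→57.

24-27-57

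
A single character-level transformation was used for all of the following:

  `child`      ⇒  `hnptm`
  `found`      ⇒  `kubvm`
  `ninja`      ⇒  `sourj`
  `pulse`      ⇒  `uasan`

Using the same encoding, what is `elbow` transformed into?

jriwf

In child: c→h is +5, h→n is +6, i→p is +7, l→t is +8 — the shift increases by 1 each position. The shift increases by 1 at each position, starting from +5: 5, 6, 7, ….
Applying it to elbow: e+5=j, l+6=r, b+7=i, o+8=w, w+9=f.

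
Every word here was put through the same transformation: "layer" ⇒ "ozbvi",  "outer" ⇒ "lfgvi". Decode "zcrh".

This is the alphabet-reversal cipher (Atbash): a becomes z, b becomes y, etc.
Undoing it on zcrh: z↔a, c↔x, r↔i, h↔s.

axis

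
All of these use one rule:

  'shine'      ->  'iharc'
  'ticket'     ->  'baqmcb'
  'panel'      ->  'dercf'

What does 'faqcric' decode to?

s(18)→i(8) and h(7)→h(7) fit y≡19x+4 (mod 26); the inverse of 19 mod 26 is 11. Each letter's alphabet position (a=0..z=25) is mapped through 19·x+4 mod 26 — an affine cipher.
Reversing it on faqcric: f(5)→11·(5−4)≡11=l; a(0)→11·(0−4)≡8=i; q(16)→11·(16−4)≡2=c; c(2)→11·(2−4)≡4=e; r(17)→11·(17−4)≡13=n; i(8)→11·(8−4)≡18=s; c(2)→11·(2−4)≡4=e (all mod 26).

license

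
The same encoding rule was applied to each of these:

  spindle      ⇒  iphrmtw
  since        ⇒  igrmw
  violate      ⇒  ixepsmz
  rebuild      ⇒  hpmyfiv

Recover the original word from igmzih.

The word is reversed, then every letter is shifted forward by 4.
Reversing it on igmzih: shift back: i−4=e, g−4=c, m−4=i, z−4=v, i−4=e, h−4=d → ecived; then reverse → device.

device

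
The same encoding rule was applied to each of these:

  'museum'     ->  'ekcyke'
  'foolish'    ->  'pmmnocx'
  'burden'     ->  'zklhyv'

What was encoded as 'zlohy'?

bride

m(12)→e(4) and u(20)→k(10) fit y≡17x+8 (mod 26); the inverse of 17 mod 26 is 23. Each letter's alphabet position (a=0..z=25) is mapped through 17·x+8 mod 26 — an affine cipher.
Reversing it on zlohy: z(25)→23·(25−8)≡1=b; l(11)→23·(11−8)≡17=r; o(14)→23·(14−8)≡8=i; h(7)→23·(7−8)≡3=d; y(24)→23·(24−8)≡4=e (all mod 26).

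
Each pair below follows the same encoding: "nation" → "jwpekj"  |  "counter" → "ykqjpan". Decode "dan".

Compare letters: n→j is +22, a→w is +22, t→p is +22 — a constant shift. Each letter is shifted forward by 22 in the alphabet (a Caesar shift of +22).
Reversing it on dan: d−22=h, a−22=e, n−22=r.

her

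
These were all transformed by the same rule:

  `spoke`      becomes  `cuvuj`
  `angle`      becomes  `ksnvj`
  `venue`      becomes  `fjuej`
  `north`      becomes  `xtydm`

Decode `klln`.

Shifts by position in spoke: pos 0: s→c (+10), pos 1: p→u (+5), pos 2: o→v (+7), pos 3: k→u (+10), pos 4: e→j (+5) — repeating every 3. The shifts repeat in a cycle of length 3: positions 0,1,… shift by +10, +5, +7, then the pattern repeats.
Reversing it on klln: k−10=a, l−5=g, l−7=e, n−10=d.

aged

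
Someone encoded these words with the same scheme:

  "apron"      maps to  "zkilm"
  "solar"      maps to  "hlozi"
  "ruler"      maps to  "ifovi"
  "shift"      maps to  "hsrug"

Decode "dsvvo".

wheel

a(0)→z(25) and p(15)→k(10) fit y≡25x+25 (mod 26); the inverse of 25 mod 26 is 25. Each letter's alphabet position (a=0..z=25) is mapped through 25·x+25 mod 26 — an affine cipher.
Decoding dsvvo: d(3)→25·(3−25)≡22=w; s(18)→25·(18−25)≡7=h; v(21)→25·(21−25)≡4=e; v(21)→25·(21−25)≡4=e; o(14)→25·(14−25)≡11=l (all mod 26).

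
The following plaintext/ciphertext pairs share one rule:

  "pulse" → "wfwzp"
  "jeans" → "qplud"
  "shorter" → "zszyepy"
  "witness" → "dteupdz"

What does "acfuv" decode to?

Shifts by position in pulse: pos 0: p→w (+7), pos 1: u→f (+11), pos 2: l→w (+11), pos 3: s→z (+7), pos 4: e→p (+11) — repeating every 3. The shifts repeat in a cycle of length 3: positions 0,1,… shift by +7, +11, +11, then the pattern repeats.
Undoing it on acfuv: a−7=t, c−11=r, f−11=u, u−7=n, v−11=k.

trunk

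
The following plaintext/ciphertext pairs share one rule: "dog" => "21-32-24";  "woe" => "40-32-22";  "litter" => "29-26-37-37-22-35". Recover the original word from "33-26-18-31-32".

piano

Letters become their 1-based position plus 17 (so a→18, b→19, …).
Reversing it on 33-26-18-31-32: 33→(33−17)÷1=16=p, 26→(26−17)÷1=9=i, 18→(18−17)÷1=1=a, 31→(31−17)÷1=14=n, 32→(32−17)÷1=15=o.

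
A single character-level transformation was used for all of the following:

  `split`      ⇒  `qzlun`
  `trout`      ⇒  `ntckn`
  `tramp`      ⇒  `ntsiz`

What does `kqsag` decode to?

usage

s(18)→q(16) and p(15)→z(25) fit y≡23x+18 (mod 26); the inverse of 23 mod 26 is 17. Treating letters as 0–25, the rule is x ↦ 23x + 18 (mod 26).
Decoding kqsag: k(10)→17·(10−18)≡20=u; q(16)→17·(16−18)≡18=s; s(18)→17·(18−18)≡0=a; a(0)→17·(0−18)≡6=g; g(6)→17·(6−18)≡4=e (all mod 26).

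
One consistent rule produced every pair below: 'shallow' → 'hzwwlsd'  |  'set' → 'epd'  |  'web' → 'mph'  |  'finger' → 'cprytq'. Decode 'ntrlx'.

magic

The output letters match the input read backwards, each shifted +11: shallow reversed is wollahs. The word is reversed, then every letter is shifted forward by 11.
Decoding ntrlx: shift back: n−11=c, t−11=i, r−11=g, l−11=a, x−11=m → cigam; then reverse → magic.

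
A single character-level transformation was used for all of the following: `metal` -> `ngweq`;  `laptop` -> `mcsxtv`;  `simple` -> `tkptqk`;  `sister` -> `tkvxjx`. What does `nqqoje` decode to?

monkey

In metal: m→n is +1, e→g is +2, t→w is +3, a→e is +4 — the shift increases by 1 each position. Each letter shifts forward by (position + 1), i.e. 1, 2, 3, … — the shift grows by one for each successive letter.
Reversing it on nqqoje: n−1=m, q−2=o, q−3=n, o−4=k, j−5=e, e−6=y.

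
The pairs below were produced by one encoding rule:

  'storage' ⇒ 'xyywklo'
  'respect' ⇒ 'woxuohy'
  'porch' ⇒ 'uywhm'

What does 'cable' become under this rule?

hkgqo

The rule splits by letter class: vowels +10, consonants +5.
On cable: c(cons)+5=h, a(vowel)+10=k, b(cons)+5=g, l(cons)+5=q, e(vowel)+10=o.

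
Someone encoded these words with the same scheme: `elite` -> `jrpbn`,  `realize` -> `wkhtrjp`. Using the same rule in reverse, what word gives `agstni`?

The shift increases by 1 at each position, starting from +5: 5, 6, 7, ….
Reversing it on agstni: a−5=v, g−6=a, s−7=l, t−8=l, n−9=e, i−10=y.

valley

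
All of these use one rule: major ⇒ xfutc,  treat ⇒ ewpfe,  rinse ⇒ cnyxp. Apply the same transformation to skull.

dpfqw

Shifts by position in major: pos 0: m→x (+11), pos 1: a→f (+5), pos 2: j→u (+11), pos 3: o→t (+5) — repeating every 2. The shifts repeat in a cycle of length 2: positions 0,1,… shift by +11, +5, then the pattern repeats.
Applying it to skull: s+11=d, k+5=p, u+11=f, l+5=q, l+11=w.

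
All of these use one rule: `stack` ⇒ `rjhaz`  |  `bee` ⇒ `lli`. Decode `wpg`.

The output letters match the input read backwards, each shifted +7: stack reversed is kcats. Read the word backwards and shift each letter +7.
Reversing it on wpg: shift back: w−7=p, p−7=i, g−7=z → piz; then reverse → zip.

zip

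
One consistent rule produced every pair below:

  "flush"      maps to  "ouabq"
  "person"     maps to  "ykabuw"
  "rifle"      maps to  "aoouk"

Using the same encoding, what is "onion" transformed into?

uwouw

The shift depends on letter class: consonant f→o is +9, but vowel u→a is +6. Two shifts are in play — +6 for a/e/i/o/u, +9 for every other letter.
For onion: o(vowel)+6=u, n(cons)+9=w, i(vowel)+6=o, o(vowel)+6=u, n(cons)+9=w.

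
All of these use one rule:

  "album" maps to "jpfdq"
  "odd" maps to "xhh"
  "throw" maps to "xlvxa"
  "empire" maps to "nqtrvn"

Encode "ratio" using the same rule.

vjxrx

Two shifts are in play — +9 for a/e/i/o/u, +4 for every other letter.
On ratio: r(cons)+4=v, a(vowel)+9=j, t(cons)+4=x, i(vowel)+9=r, o(vowel)+9=x.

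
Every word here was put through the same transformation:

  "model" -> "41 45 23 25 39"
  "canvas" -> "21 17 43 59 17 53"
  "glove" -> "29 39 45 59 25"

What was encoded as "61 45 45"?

woo

m(#13)→41 and o(#15)→45: differences scale by 2, so n = 2·pos + 15. The formula is n = 2×(alphabet index, a=1) + 15.
Undoing it on 61 45 45: 61→(61−15)÷2=23=w, 45→(45−15)÷2=15=o, 45→(45−15)÷2=15=o.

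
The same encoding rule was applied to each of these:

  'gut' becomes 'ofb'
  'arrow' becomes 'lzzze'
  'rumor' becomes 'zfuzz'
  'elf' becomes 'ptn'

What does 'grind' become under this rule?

oztvl

Two shifts are in play — +11 for a/e/i/o/u, +8 for every other letter.
On grind: g(cons)+8=o, r(cons)+8=z, i(vowel)+11=t, n(cons)+8=v, d(cons)+8=l.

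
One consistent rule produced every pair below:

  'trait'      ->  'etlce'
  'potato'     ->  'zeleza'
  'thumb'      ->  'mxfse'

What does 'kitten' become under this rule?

Read the word backwards and shift each letter +11.
For kitten: reverse → nettik; then shift: n+11=y, e+11=p, t+11=e, t+11=e, i+11=t, k+11=v.

ypeetv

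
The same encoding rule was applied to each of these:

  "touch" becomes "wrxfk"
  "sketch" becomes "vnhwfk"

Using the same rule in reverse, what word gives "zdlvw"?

Compare letters: t→w is +3, o→r is +3, u→x is +3 — a constant shift. This is a Caesar cipher with shift 3.
Undoing it on zdlvw: z−3=w, d−3=a, l−3=i, v−3=s, w−3=t.

waist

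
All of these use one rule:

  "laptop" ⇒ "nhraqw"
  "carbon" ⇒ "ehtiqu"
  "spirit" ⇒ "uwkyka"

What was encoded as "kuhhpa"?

It's a Vigenère-style cipher with numeric key [2,7]: position i shifts by key[i mod 2].
Reversing it on kuhhpa: k−2=i, u−7=n, h−2=f, h−7=a, p−2=n, a−7=t.

infant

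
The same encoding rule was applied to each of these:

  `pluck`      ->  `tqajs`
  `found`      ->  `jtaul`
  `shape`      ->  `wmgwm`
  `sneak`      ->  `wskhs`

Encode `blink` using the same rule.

In pluck: p→t is +4, l→q is +5, u→a is +6, c→j is +7 — the shift increases by 1 each position. The shift increases by 1 at each position, starting from +4: 4, 5, 6, ….
For blink: b+4=f, l+5=q, i+6=o, n+7=u, k+8=s.

fqous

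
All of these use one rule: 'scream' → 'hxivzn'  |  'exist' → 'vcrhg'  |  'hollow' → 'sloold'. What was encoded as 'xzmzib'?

canary

This is the alphabet-reversal cipher (Atbash): a becomes z, b becomes y, etc.
Decoding xzmzib: x↔c, z↔a, m↔n, z↔a, i↔r, b↔y.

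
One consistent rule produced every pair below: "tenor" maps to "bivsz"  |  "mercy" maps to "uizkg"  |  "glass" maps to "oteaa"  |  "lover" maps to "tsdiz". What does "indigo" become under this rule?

mvlmos

The rule splits by letter class: vowels +4, consonants +8.
Applying it to indigo: i(vowel)+4=m, n(cons)+8=v, d(cons)+8=l, i(vowel)+4=m, g(cons)+8=o, o(vowel)+4=s.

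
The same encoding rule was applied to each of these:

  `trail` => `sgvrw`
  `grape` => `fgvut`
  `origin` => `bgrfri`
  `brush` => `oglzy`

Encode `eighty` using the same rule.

t(19)→s(18) and r(17)→g(6) fit y≡19x+21 (mod 26); the inverse of 19 mod 26 is 11. This is an affine cipher: with a=0,…,z=25, each position x becomes (19x+21) mod 26.
Applying it to eighty: e(4)→19·4+21≡19=t; i(8)→19·8+21≡17=r; g(6)→19·6+21≡5=f; h(7)→19·7+21≡24=y; t(19)→19·19+21≡18=s; y(24)→19·24+21≡9=j (all mod 26).

trfysj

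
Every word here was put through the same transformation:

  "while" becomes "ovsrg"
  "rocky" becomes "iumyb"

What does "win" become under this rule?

The output letters match the input read backwards, each shifted +10: while reversed is elihw. Read the word backwards and shift each letter +10.
On win: reverse → niw; then shift: n+10=x, i+10=s, w+10=g.

xsg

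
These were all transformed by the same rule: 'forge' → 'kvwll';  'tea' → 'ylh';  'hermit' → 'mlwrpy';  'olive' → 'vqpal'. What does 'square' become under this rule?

Vowels shift forward by 7 and consonants shift forward by 5.
For square: s(cons)+5=x, q(cons)+5=v, u(vowel)+7=b, a(vowel)+7=h, r(cons)+5=w, e(vowel)+7=l.

xvbhwl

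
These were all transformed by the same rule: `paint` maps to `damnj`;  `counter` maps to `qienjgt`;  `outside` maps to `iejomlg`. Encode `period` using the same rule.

Each letter's alphabet position (a=0..z=25) is mapped through 21·x+0 mod 26 — an affine cipher.
Applying it to period: p(15)→21·15+0≡3=d; e(4)→21·4+0≡6=g; r(17)→21·17+0≡19=t; i(8)→21·8+0≡12=m; o(14)→21·14+0≡8=i; d(3)→21·3+0≡11=l (all mod 26).

dgtmil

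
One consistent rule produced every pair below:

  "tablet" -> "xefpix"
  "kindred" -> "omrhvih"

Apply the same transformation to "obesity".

Compare letters: t→x is +4, a→e is +4, b→f is +4 — a constant shift. This is a Caesar cipher with shift 4.
On obesity: o+4=s, b+4=f, e+4=i, s+4=w, i+4=m, t+4=x, y+4=c.

sfiwmxc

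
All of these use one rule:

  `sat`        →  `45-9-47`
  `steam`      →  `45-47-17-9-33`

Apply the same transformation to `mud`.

33-49-15

s(#19)→45 and a(#1)→9: differences scale by 2, so n = 2·pos + 7. With a=1..z=26, the number is 2·pos + 7.
For mud: m=13→33, u=21→49, d=4→15.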